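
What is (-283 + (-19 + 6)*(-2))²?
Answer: 66049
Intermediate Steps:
(-283 + (-19 + 6)*(-2))² = (-283 - 13*(-2))² = (-283 + 26)² = (-257)² = 66049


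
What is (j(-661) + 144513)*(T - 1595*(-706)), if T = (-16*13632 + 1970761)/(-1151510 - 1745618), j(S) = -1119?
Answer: 233901939296575767/1448564 ≈ 1.6147e+11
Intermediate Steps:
T = -1752649/2897128 (T = (-218112 + 1970761)/(-2897128) = 1752649*(-1/2897128) = -1752649/2897128 ≈ -0.60496)
(j(-661) + 144513)*(T - 1595*(-706)) = (-1119 + 144513)*(-1752649/2897128 - 1595*(-706)) = 143394*(-1752649/2897128 + 1126070) = 143394*(3262367174311/2897128) = 233901939296575767/1448564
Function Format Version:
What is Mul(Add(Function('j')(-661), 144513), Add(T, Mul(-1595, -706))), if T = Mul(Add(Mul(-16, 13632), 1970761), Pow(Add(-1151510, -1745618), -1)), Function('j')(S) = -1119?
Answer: Rational(233901939296575767, 1448564) ≈ 1.6147e+11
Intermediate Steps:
T = Rational(-1752649, 2897128) (T = Mul(Add(-218112, 1970761), Pow(-2897128, -1)) = Mul(1752649, Rational(-1, 2897128)) = Rational(-1752649, 2897128) ≈ -0.60496)
Mul(Add(Function('j')(-661), 144513), Add(T, Mul(-1595, -706))) = Mul(Add(-1119, 144513), Add(Rational(-1752649, 2897128), Mul(-1595, -706))) = Mul(143394, Add(Rational(-1752649, 2897128), 1126070)) = Mul(143394, Rational(3262367174311, 2897128)) = Rational(233901939296575767, 1448564)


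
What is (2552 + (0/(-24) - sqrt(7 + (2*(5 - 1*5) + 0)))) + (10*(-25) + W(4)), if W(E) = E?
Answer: 2306 - sqrt(7) ≈ 2303.4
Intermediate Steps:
(2552 + (0/(-24) - sqrt(7 + (2*(5 - 1*5) + 0)))) + (10*(-25) + W(4)) = (2552 + (0/(-24) - sqrt(7 + (2*(5 - 1*5) + 0)))) + (10*(-25) + 4) = (2552 + (0*(-1/24) - sqrt(7 + (2*(5 - 5) + 0)))) + (-250 + 4) = (2552 + (0 - sqrt(7 + (2*0 + 0)))) - 246 = (2552 + (0 - sqrt(7 + (0 + 0)))) - 246 = (2552 + (0 - sqrt(7 + 0))) - 246 = (2552 + (0 - sqrt(7))) - 246 = (2552 - sqrt(7)) - 246 = 2306 - sqrt(7)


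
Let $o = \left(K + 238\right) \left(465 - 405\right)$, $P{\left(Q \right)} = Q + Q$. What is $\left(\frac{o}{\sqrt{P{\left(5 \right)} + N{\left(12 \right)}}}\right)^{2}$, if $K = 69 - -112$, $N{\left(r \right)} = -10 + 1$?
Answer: $632019600$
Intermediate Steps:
$P{\left(Q \right)} = 2 Q$
$N{\left(r \right)} = -9$
$K = 181$ ($K = 69 + 112 = 181$)
$o = 25140$ ($o = \left(181 + 238\right) \left(465 - 405\right) = 419 \cdot 60 = 25140$)
$\left(\frac{o}{\sqrt{P{\left(5 \right)} + N{\left(12 \right)}}}\right)^{2} = \left(\frac{25140}{\sqrt{2 \cdot 5 - 9}}\right)^{2} = \left(\frac{25140}{\sqrt{10 - 9}}\right)^{2} = \left(\frac{25140}{\sqrt{1}}\right)^{2} = \left(\frac{25140}{1}\right)^{2} = \left(25140 \cdot 1\right)^{2} = 25140^{2} = 632019600$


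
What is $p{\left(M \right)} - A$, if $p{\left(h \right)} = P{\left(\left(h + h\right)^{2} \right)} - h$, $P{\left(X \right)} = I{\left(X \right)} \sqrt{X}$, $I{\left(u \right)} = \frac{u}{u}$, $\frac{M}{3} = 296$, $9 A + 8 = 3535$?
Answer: $\frac{4465}{9} \approx 496.11$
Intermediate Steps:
$A = \frac{3527}{9}$ ($A = - \frac{8}{9} + \frac{1}{9} \cdot 3535 = - \frac{8}{9} + \frac{3535}{9} = \frac{3527}{9} \approx 391.89$)
$M = 888$ ($M = 3 \cdot 296 = 888$)
$I{\left(u \right)} = 1$
$P{\left(X \right)} = \sqrt{X}$ ($P{\left(X \right)} = 1 \sqrt{X} = \sqrt{X}$)
$p{\left(h \right)} = - h + 2 \sqrt{h^{2}}$ ($p{\left(h \right)} = \sqrt{\left(h + h\right)^{2}} - h = \sqrt{\left(2 h\right)^{2}} - h = \sqrt{4 h^{2}} - h = 2 \sqrt{h^{2}} - h = - h + 2 \sqrt{h^{2}}$)
$p{\left(M \right)} - A = \left(\left(-1\right) 888 + 2 \sqrt{888^{2}}\right) - \frac{3527}{9} = \left(-888 + 2 \sqrt{788544}\right) - \frac{3527}{9} = \left(-888 + 2 \cdot 888\right) - \frac{3527}{9} = \left(-888 + 1776\right) - \frac{3527}{9} = 888 - \frac{3527}{9} = \frac{4465}{9}$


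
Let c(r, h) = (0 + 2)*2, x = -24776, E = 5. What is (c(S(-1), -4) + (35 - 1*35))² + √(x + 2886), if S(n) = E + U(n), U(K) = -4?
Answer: 16 + I*√21890 ≈ 16.0 + 147.95*I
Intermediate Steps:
S(n) = 1 (S(n) = 5 - 4 = 1)
c(r, h) = 4 (c(r, h) = 2*2 = 4)
(c(S(-1), -4) + (35 - 1*35))² + √(x + 2886) = (4 + (35 - 1*35))² + √(-24776 + 2886) = (4 + (35 - 35))² + √(-21890) = (4 + 0)² + I*√21890 = 4² + I*√21890 = 16 + I*√21890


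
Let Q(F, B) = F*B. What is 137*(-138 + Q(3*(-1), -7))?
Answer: -16029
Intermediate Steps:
Q(F, B) = B*F
137*(-138 + Q(3*(-1), -7)) = 137*(-138 - 21*(-1)) = 137*(-138 - 7*(-3)) = 137*(-138 + 21) = 137*(-117) = -16029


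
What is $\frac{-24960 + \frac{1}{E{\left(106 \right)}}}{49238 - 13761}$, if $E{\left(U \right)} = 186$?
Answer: $- \frac{4642559}{6598722} \approx -0.70355$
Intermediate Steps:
$\frac{-24960 + \frac{1}{E{\left(106 \right)}}}{49238 - 13761} = \frac{-24960 + \frac{1}{186}}{49238 - 13761} = - \frac{4642559}{186 \cdot 35477} = \left(- \frac{4642559}{186}\right) \frac{1}{35477} = - \frac{4642559}{6598722}$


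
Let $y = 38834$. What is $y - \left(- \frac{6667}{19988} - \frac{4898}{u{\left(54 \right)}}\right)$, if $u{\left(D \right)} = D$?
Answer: $\frac{21006908405}{539676} \approx 38925.0$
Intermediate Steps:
$y - \left(- \frac{6667}{19988} - \frac{4898}{u{\left(54 \right)}}\right) = 38834 - \left(- \frac{6667}{19988} - \frac{4898}{54}\right) = 38834 - \left(\left(-6667\right) \frac{1}{19988} - \frac{2449}{27}\right) = 38834 - \left(- \frac{6667}{19988} - \frac{2449}{27}\right) = 38834 - - \frac{49130621}{539676} = 38834 + \frac{49130621}{539676} = \frac{21006908405}{539676}$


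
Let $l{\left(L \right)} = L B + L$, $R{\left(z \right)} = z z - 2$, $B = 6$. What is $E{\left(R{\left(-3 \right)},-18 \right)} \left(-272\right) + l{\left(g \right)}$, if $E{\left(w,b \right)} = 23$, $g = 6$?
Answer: $-6214$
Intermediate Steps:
$R{\left(z \right)} = -2 + z^{2}$ ($R{\left(z \right)} = z^{2} - 2 = -2 + z^{2}$)
$l{\left(L \right)} = 7 L$ ($l{\left(L \right)} = L 6 + L = 6 L + L = 7 L$)
$E{\left(R{\left(-3 \right)},-18 \right)} \left(-272\right) + l{\left(g \right)} = 23 \left(-272\right) + 7 \cdot 6 = -6256 + 42 = -6214$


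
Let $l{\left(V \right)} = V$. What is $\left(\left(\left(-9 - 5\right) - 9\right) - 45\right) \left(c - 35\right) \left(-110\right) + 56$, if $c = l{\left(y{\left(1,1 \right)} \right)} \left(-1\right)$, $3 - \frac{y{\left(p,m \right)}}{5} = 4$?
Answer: $-224344$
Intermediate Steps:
$y{\left(p,m \right)} = -5$ ($y{\left(p,m \right)} = 15 - 20 = -5$)
$c = 5$ ($c = \left(-5\right) \left(-1\right) = 5$)
$\left(\left(\left(-9 - 5\right) - 9\right) - 45\right) \left(c - 35\right) \left(-110\right) + 56 = \left(\left(\left(-9 - 5\right) - 9\right) - 45\right) \left(5 - 35\right) \left(-110\right) + 56 = \left(\left(-14 - 9\right) - 45\right) \left(-30\right) \left(-110\right) + 56 = \left(-23 - 45\right) \left(-30\right) \left(-110\right) + 56 = \left(-68\right) \left(-30\right) \left(-110\right) + 56 = 2040 \left(-110\right) + 56 = -224400 + 56 = -224344$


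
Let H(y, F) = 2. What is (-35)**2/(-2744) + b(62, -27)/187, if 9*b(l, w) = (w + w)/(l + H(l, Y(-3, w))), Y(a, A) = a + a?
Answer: -18721/41888 ≈ -0.44693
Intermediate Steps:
Y(a, A) = 2*a
b(l, w) = 2*w/(9*(2 + l)) (b(l, w) = ((w + w)/(l + 2))/9 = ((2*w)/(2 + l))/9 = (2*w/(2 + l))/9 = 2*w/(9*(2 + l)))
(-35)**2/(-2744) + b(62, -27)/187 = (-35)**2/(-2744) + ((2/9)*(-27)/(2 + 62))/187 = 1225*(-1/2744) + ((2/9)*(-27)/64)*(1/187) = -25/56 + ((2/9)*(-27)*(1/64))*(1/187) = -25/56 - 3/32*1/187 = -25/56 - 3/5984 = -18721/41888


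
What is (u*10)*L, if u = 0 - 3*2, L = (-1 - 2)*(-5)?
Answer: -900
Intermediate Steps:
L = 15 (L = -3*(-5) = 15)
u = -6 (u = 0 - 6 = -6)
(u*10)*L = -6*10*15 = -60*15 = -900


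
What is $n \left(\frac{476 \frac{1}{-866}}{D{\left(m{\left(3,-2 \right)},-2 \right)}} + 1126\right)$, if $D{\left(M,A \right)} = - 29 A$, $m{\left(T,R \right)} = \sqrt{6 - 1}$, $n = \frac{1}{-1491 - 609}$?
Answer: $- \frac{4713021}{8789900} \approx -0.53619$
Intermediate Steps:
$n = - \frac{1}{2100}$ ($n = \frac{1}{-2100} = - \frac{1}{2100} \approx -0.00047619$)
$m{\left(T,R \right)} = \sqrt{5}$
$n \left(\frac{476 \frac{1}{-866}}{D{\left(m{\left(3,-2 \right)},-2 \right)}} + 1126\right) = - \frac{\frac{476 \frac{1}{-866}}{\left(-29\right) \left(-2\right)} + 1126}{2100} = - \frac{\frac{476 \left(- \frac{1}{866}\right)}{58} + 1126}{2100} = - \frac{\left(- \frac{238}{433}\right) \frac{1}{58} + 1126}{2100} = - \frac{- \frac{119}{12557} + 1126}{2100} = \left(- \frac{1}{2100}\right) \frac{14139063}{12557} = - \frac{4713021}{8789900}$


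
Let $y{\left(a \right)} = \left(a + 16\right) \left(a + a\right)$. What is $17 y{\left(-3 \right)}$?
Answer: $-1326$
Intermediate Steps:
$y{\left(a \right)} = 2 a \left(16 + a\right)$ ($y{\left(a \right)} = \left(16 + a\right) 2 a = 2 a \left(16 + a\right)$)
$17 y{\left(-3 \right)} = 17 \cdot 2 \left(-3\right) \left(16 - 3\right) = 17 \cdot 2 \left(-3\right) 13 = 17 \left(-78\right) = -1326$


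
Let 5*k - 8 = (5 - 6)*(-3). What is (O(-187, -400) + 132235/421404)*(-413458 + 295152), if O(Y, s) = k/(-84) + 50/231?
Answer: -2418716422327/40560135 ≈ -59633.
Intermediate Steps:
k = 11/5 (k = 8/5 + ((5 - 6)*(-3))/5 = 8/5 + (-1*(-3))/5 = 8/5 + (⅕)*3 = 8/5 + ⅗ = 11/5 ≈ 2.2000)
O(Y, s) = 293/1540 (O(Y, s) = (11/5)/(-84) + 50/231 = (11/5)*(-1/84) + 50*(1/231) = -11/420 + 50/231 = 293/1540)
(O(-187, -400) + 132235/421404)*(-413458 + 295152) = (293/1540 + 132235/421404)*(-413458 + 295152) = (293/1540 + 132235*(1/421404))*(-118306) = (293/1540 + 132235/421404)*(-118306) = (40889159/81120270)*(-118306) = -2418716422327/40560135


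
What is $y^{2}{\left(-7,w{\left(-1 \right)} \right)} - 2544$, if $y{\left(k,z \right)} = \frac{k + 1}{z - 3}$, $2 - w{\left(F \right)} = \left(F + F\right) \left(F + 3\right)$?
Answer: $-2540$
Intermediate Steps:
$w{\left(F \right)} = 2 - 2 F \left(3 + F\right)$ ($w{\left(F \right)} = 2 - \left(F + F\right) \left(F + 3\right) = 2 - 2 F \left(3 + F\right)$)
$y{\left(k,z \right)} = \frac{1 + k}{-3 + z}$
$y^{2}{\left(-7,w{\left(-1 \right)} \right)} - 2544 = \left(\frac{1 - 7}{-3 - \left(-8 + 2\right)}\right)^{2} - 2544 = \left(\frac{1}{-3 + \left(2 + 6 - 2\right)} \left(-6\right)\right)^{2} - 2544 = \left(\frac{1}{-3 + 6} \left(-6\right)\right)^{2} - 2544 = \left(\frac{1}{3} \left(-6\right)\right)^{2} - 2544 = \left(-2\right)^{2} - 2544 = 4 - 2544 = -2540$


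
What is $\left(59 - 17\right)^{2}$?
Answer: $1764$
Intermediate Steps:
$\left(59 - 17\right)^{2} = 42^{2} = 1764$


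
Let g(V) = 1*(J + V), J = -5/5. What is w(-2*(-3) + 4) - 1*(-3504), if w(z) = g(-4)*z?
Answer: 3454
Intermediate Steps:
J = -1 (J = -5*⅕ = -1)
g(V) = -1 + V (g(V) = 1*(-1 + V) = -1 + V)
w(z) = -5*z (w(z) = (-1 - 4)*z = -5*z)
w(-2*(-3) + 4) - 1*(-3504) = -5*(-2*(-3) + 4) - 1*(-3504) = -5*(6 + 4) + 3504 = -5*10 + 3504 = -50 + 3504 = 3454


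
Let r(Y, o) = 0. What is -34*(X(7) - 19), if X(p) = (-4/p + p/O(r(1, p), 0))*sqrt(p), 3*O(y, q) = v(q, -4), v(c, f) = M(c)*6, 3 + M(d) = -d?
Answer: 646 + 1241*sqrt(7)/21 ≈ 802.35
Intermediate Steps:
M(d) = -3 - d
v(c, f) = -18 - 6*c (v(c, f) = (-3 - c)*6 = -18 - 6*c)
O(y, q) = -6 - 2*q (O(y, q) = (-18 - 6*q)/3 = -6 - 2*q)
X(p) = sqrt(p)*(-4/p - p/6) (X(p) = (-4/p + p/(-6 - 2*0))*sqrt(p) = (-4/p + p/(-6 + 0))*sqrt(p) = (-4/p + p/(-6))*sqrt(p) = (-4/p + p*(-1/6))*sqrt(p) = (-4/p - p/6)*sqrt(p) = sqrt(p)*(-4/p - p/6))
-34*(X(7) - 19) = -34*((-24 - 1*7**2)/(6*sqrt(7)) - 19) = -34*((sqrt(7)/7)*(-24 - 1*49)/6 - 19) = -34*((sqrt(7)/7)*(-24 - 49)/6 - 19) = -34*((1/6)*(sqrt(7)/7)*(-73) - 19) = -34*(-73*sqrt(7)/42 - 19) = -34*(-19 - 73*sqrt(7)/42) = 646 + 1241*sqrt(7)/21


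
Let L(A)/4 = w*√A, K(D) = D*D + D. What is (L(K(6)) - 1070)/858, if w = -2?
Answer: -535/429 - 4*√42/429 ≈ -1.3075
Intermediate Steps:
K(D) = D + D² (K(D) = D² + D = D + D²)
L(A) = -8*√A (L(A) = 4*(-2*√A) = -8*√A)
(L(K(6)) - 1070)/858 = (-8*√6*√(1 + 6) - 1070)/858 = (-8*√42 - 1070)/858 = (-1070 - 8*√42)/858 = -535/429 - 4*√42/429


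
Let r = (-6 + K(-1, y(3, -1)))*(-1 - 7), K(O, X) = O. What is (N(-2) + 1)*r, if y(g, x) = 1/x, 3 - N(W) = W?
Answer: 336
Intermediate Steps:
N(W) = 3 - W
r = 56 (r = (-6 - 1)*(-1 - 7) = -7*(-8) = 56)
(N(-2) + 1)*r = ((3 - 1*(-2)) + 1)*56 = ((3 + 2) + 1)*56 = (5 + 1)*56 = 6*56 = 336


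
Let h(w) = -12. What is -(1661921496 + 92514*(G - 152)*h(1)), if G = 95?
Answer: -1725201072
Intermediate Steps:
-(1661921496 + 92514*(G - 152)*h(1)) = -(1661921496 - 1110168*(95 - 152)) = -92514/(1/(-12*(-57) + 17964)) = -92514/(1/(684 + 17964)) = -92514/(1/18648) = -92514/1/18648 = -92514*18648 = -1725201072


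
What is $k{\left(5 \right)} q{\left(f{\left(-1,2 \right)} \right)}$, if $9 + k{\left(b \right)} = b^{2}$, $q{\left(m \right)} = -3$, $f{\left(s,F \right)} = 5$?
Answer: $-48$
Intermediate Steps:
$k{\left(b \right)} = -9 + b^{2}$
$k{\left(5 \right)} q{\left(f{\left(-1,2 \right)} \right)} = \left(-9 + 5^{2}\right) \left(-3\right) = \left(-9 + 25\right) \left(-3\right) = 16 \left(-3\right) = -48$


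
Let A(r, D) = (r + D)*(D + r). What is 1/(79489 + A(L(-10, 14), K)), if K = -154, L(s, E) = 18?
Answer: 1/97985 ≈ 1.0206e-5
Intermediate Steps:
A(r, D) = (D + r)² (A(r, D) = (D + r)*(D + r) = (D + r)²)
1/(79489 + A(L(-10, 14), K)) = 1/(79489 + (-154 + 18)²) = 1/(79489 + (-136)²) = 1/(79489 + 18496) = 1/97985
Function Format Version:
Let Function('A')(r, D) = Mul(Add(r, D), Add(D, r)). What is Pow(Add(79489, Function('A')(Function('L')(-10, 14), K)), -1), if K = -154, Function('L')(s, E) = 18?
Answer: Rational(1, 97985) ≈ 1.0206e-5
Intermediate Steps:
Function('A')(r, D) = Pow(Add(D, r), 2) (Function('A')(r, D) = Mul(Add(D, r), Add(D, r)) = Pow(Add(D, r), 2))
Pow(Add(79489, Function('A')(Function('L')(-10, 14), K)), -1) = Pow(Add(79489, Pow(Add(-154, 18), 2)), -1) = Pow(Add(79489, Pow(-136, 2)), -1) = Pow(Add(79489, 18496), -1) = Pow(97985, -1) = Rational(1, 97985)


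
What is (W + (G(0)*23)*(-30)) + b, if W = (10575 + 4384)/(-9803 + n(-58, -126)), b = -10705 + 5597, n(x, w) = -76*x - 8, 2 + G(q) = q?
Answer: -20157343/5403 ≈ -3730.8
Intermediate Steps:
G(q) = -2 + q
n(x, w) = -8 - 76*x
b = -5108
W = -14959/5403 (W = (10575 + 4384)/(-9803 + (-8 - 76*(-58))) = 14959/(-9803 + (-8 + 4408)) = 14959/(-9803 + 4400) = 14959/(-5403) = 14959*(-1/5403) = -14959/5403 ≈ -2.7686)
(W + (G(0)*23)*(-30)) + b = (-14959/5403 + ((-2 + 0)*23)*(-30)) - 5108 = (-14959/5403 - 2*23*(-30)) - 5108 = (-14959/5403 - 46*(-30)) - 5108 = (-14959/5403 + 1380) - 5108 = 7441181/5403 - 5108 = -20157343/5403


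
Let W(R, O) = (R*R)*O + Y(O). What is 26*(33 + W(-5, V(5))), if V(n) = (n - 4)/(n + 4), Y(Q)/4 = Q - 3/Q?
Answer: -16796/9 ≈ -1866.2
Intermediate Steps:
Y(Q) = -12/Q + 4*Q (Y(Q) = 4*(Q - 3/Q) = -12/Q + 4*Q)
V(n) = (-4 + n)/(4 + n)
W(R, O) = -12/O + 4*O + O*R² (W(R, O) = (R*R)*O + (-12/O + 4*O) = R²*O + (-12/O + 4*O) = O*R² + (-12/O + 4*O) = -12/O + 4*O + O*R²)
26*(33 + W(-5, V(5))) = 26*(33 + (-12 + ((-4 + 5)/(4 + 5))²*(4 + (-5)²))/(((-4 + 5)/(4 + 5)))) = 26*(33 + (-12 + (1/9)²*(4 + 25))/((1/9))) = 26*(33 + (-12 + ((⅑)*1)²*29)/(((⅑)*1))) = 26*(33 + (-12 + (⅑)²*29)/(⅑)) = 26*(33 + 9*(-12 + (1/81)*29)) = 26*(33 + 9*(-12 + 29/81)) = 26*(33 + 9*(-943/81)) = 26*(33 - 943/9) = 26*(-646/9) = -16796/9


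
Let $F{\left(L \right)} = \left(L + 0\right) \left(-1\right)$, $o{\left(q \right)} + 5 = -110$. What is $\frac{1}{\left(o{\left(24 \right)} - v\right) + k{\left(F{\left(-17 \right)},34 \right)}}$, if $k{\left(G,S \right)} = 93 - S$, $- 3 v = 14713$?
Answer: $\frac{3}{14545} \approx 0.00020626$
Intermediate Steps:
$v = - \frac{14713}{3}$ ($v = \left(- \frac{1}{3}\right) 14713 = - \frac{14713}{3} \approx -4904.3$)
$o{\left(q \right)} = -115$ ($o{\left(q \right)} = -5 - 110 = -115$)
$F{\left(L \right)} = - L$ ($F{\left(L \right)} = L \left(-1\right) = - L$)
$\frac{1}{\left(o{\left(24 \right)} - v\right) + k{\left(F{\left(-17 \right)},34 \right)}} = \frac{1}{\left(-115 - - \frac{14713}{3}\right) + \left(93 - 34\right)} = \frac{1}{\left(-115 + \frac{14713}{3}\right) + \left(93 - 34\right)} = \frac{1}{\frac{14368}{3} + 59} = \frac{1}{\frac{14545}{3}} = \frac{3}{14545}$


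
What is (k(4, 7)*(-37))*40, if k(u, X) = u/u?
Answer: -1480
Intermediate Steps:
k(u, X) = 1
(k(4, 7)*(-37))*40 = (1*(-37))*40 = -37*40 = -1480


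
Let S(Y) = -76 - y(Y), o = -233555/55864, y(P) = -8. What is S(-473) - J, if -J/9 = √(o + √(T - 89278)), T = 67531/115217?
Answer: -68 + 9*√(-51487088861355770 + 3099721187152*I*√1409219783915)/110973836 ≈ 41.238 + 110.78*I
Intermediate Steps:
T = 67531/115217 (T = 67531*(1/115217) = 67531/115217 ≈ 0.58612)
o = -233555/55864 (o = -233555*1/55864 = -233555/55864 ≈ -4.1808)
S(Y) = -68 (S(Y) = -76 - 1*(-8) = -76 + 8 = -68)
J = -9*√(-233555/55864 + I*√1409219783915/3973) (J = -9*√(-233555/55864 + √(67531/115217 - 89278)) = -9*√(-233555/55864 + √(-10286275795/115217)) = -9*√(-233555/55864 + I*√1409219783915/3973) ≈ -109.24 - 110.78*I)
S(-473) - J = -68 - (-9)*√(-51487088861355770 + 3099721187152*I*√1409219783915)/110973836 = -68 + 9*√(-51487088861355770 + 3099721187152*I*√1409219783915)/110973836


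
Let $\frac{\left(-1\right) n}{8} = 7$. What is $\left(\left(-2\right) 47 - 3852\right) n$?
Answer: $220976$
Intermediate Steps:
$n = -56$ ($n = \left(-8\right) 7 = -56$)
$\left(\left(-2\right) 47 - 3852\right) n = \left(\left(-2\right) 47 - 3852\right) \left(-56\right) = \left(-94 - 3852\right) \left(-56\right) = \left(-3946\right) \left(-56\right) = 220976$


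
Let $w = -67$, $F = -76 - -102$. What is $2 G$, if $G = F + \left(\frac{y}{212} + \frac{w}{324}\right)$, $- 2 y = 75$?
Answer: $\frac{879767}{17172} \approx 51.233$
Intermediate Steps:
$y = - \frac{75}{2}$ ($y = \left(- \frac{1}{2}\right) 75 = - \frac{75}{2} \approx -37.5$)
$F = 26$ ($F = -76 + 102 = 26$)
$G = \frac{879767}{34344}$ ($G = 26 - \left(\frac{67}{324} + \frac{75}{424}\right) = 26 - \frac{13177}{34344} = \frac{879767}{34344} \approx 25.616$)
$2 G = 2 \cdot \frac{879767}{34344} = \frac{879767}{17172}$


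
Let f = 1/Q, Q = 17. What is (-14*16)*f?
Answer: -224/17 ≈ -13.176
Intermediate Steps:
f = 1/17 ≈ 0.058824
(-14*16)*f = -14*16*(1/17) = -224*1/17 = -224/17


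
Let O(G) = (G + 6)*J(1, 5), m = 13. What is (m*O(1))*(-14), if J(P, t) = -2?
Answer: 2548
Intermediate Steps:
O(G) = -12 - 2*G (O(G) = (G + 6)*(-2) = (6 + G)*(-2) = -12 - 2*G)
(m*O(1))*(-14) = (13*(-12 - 2*1))*(-14) = (13*(-12 - 2))*(-14) = (13*(-14))*(-14) = -182*(-14) = 2548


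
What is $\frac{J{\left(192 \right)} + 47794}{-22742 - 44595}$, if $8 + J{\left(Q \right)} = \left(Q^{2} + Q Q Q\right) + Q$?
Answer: $- \frac{7162730}{67337} \approx -106.37$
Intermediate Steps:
$J{\left(Q \right)} = -8 + Q + Q^{2} + Q^{3}$ ($J{\left(Q \right)} = -8 + \left(\left(Q^{2} + Q Q Q\right) + Q\right) = -8 + \left(\left(Q^{2} + Q^{2} Q\right) + Q\right) = -8 + \left(\left(Q^{2} + Q^{3}\right) + Q\right) = -8 + \left(Q + Q^{2} + Q^{3}\right) = -8 + Q + Q^{2} + Q^{3}$)
$\frac{J{\left(192 \right)} + 47794}{-22742 - 44595} = \frac{\left(-8 + 192 + 192^{2} + 192^{3}\right) + 47794}{-22742 - 44595} = \frac{\left(-8 + 192 + 36864 + 7077888\right) + 47794}{-67337} = \left(7114936 + 47794\right) \left(- \frac{1}{67337}\right) = 7162730 \left(- \frac{1}{67337}\right) = - \frac{7162730}{67337}$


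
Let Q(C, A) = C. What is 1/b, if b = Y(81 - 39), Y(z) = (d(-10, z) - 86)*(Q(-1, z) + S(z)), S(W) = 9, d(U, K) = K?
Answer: -1/352 ≈ -0.0028409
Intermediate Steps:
Y(z) = -688 + 8*z (Y(z) = (z - 86)*(-1 + 9) = (-86 + z)*8 = -688 + 8*z)
b = -352 (b = -688 + 8*(81 - 39) = -688 + 8*42 = -688 + 336 = -352)
1/b = 1/(-352) = -1/352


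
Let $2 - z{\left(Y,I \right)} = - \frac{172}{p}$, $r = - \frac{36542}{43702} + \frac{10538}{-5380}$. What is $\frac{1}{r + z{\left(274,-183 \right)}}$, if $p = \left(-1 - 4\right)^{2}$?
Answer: $\frac{293895950}{1788386491} \approx 0.16434$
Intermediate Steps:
$p = 25$ ($p = \left(-5\right)^{2} = 25$)
$r = - \frac{164281909}{58779190}$ ($r = \left(-36542\right) \frac{1}{43702} + 10538 \left(- \frac{1}{5380}\right) = - \frac{18271}{21851} - \frac{5269}{2690} = - \frac{164281909}{58779190} \approx -2.7949$)
$z{\left(Y,I \right)} = \frac{222}{25}$ ($z{\left(Y,I \right)} = 2 - - \frac{172}{25} = 2 + \frac{172}{25} = \frac{222}{25}$)
$\frac{1}{r + z{\left(274,-183 \right)}} = \frac{1}{- \frac{164281909}{58779190} + \frac{222}{25}} = \frac{1}{\frac{1788386491}{293895950}} = \frac{293895950}{1788386491}$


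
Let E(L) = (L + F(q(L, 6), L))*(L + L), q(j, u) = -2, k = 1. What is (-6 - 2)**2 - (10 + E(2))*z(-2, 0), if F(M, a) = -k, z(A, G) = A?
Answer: 92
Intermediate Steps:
F(M, a) = -1 (F(M, a) = -1*1 = -1)
E(L) = 2*L*(-1 + L) (E(L) = (L - 1)*(L + L) = (-1 + L)*(2*L) = 2*L*(-1 + L))
(-6 - 2)**2 - (10 + E(2))*z(-2, 0) = (-6 - 2)**2 - (10 + 2*2*(-1 + 2))*(-2) = (-8)**2 - (10 + 2*2*1)*(-2) = 64 - (10 + 4)*(-2) = 64 - 14*(-2) = 64 - 1*(-28) = 64 + 28 = 92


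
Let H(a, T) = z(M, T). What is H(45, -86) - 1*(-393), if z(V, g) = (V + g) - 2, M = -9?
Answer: 296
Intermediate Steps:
z(V, g) = -2 + V + g
H(a, T) = -11 + T (H(a, T) = -2 - 9 + T = -11 + T)
H(45, -86) - 1*(-393) = (-11 - 86) - 1*(-393) = -97 + 393 = 296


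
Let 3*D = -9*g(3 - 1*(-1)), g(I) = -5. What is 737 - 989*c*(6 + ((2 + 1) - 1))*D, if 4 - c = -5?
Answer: -1067383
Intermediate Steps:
c = 9 (c = 4 - 1*(-5) = 4 + 5 = 9)
D = 15 (D = (-9*(-5))/3 = (1/3)*45 = 15)
737 - 989*c*(6 + ((2 + 1) - 1))*D = 737 - 989*9*(6 + ((2 + 1) - 1))*15 = 737 - 989*9*(6 + (3 - 1))*15 = 737 - 989*9*(6 + 2)*15 = 737 - 989*9*8*15 = 737 - 71208*15 = 737 - 989*1080 = 737 - 1068120 = -1067383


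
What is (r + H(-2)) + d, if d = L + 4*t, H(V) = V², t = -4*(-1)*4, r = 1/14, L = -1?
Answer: 939/14 ≈ 67.071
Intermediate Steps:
r = 1/14 ≈ 0.071429
t = 16 (t = 4*4 = 16)
d = 63 (d = -1 + 4*16 = -1 + 64 = 63)
(r + H(-2)) + d = (1/14 + (-2)²) + 63 = (1/14 + 4) + 63 = 57/14 + 63 = 939/14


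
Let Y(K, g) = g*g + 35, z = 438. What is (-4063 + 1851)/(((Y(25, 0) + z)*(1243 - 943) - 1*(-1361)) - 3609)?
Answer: -553/34913 ≈ -0.015839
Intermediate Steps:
Y(K, g) = 35 + g² (Y(K, g) = g² + 35 = 35 + g²)
(-4063 + 1851)/(((Y(25, 0) + z)*(1243 - 943) - 1*(-1361)) - 3609) = (-4063 + 1851)/((((35 + 0²) + 438)*(1243 - 943) - 1*(-1361)) - 3609) = -2212/((((35 + 0) + 438)*300 + 1361) - 3609) = -2212/(((35 + 438)*300 + 1361) - 3609) = -2212/((473*300 + 1361) - 3609) = -2212/((141900 + 1361) - 3609) = -2212/(143261 - 3609) = -2212/139652 = -2212*1/139652 = -553/34913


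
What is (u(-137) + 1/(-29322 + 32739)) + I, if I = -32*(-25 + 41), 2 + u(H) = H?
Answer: -2224466/3417 ≈ -651.00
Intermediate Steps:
u(H) = -2 + H
I = -512 (I = -32*16 = -512)
(u(-137) + 1/(-29322 + 32739)) + I = ((-2 - 137) + 1/(-29322 + 32739)) - 512 = (-139 + 1/3417) - 512 = -474962/3417 - 512 = -2224466/3417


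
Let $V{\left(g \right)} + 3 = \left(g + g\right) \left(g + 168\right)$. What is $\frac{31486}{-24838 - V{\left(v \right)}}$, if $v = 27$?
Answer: $- \frac{31486}{35365} \approx -0.89032$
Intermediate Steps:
$V{\left(g \right)} = -3 + 2 g \left(168 + g\right)$ ($V{\left(g \right)} = -3 + \left(g + g\right) \left(g + 168\right) = -3 + 2 g \left(168 + g\right)$)
$\frac{31486}{-24838 - V{\left(v \right)}} = \frac{31486}{-24838 - \left(-3 + 2 \cdot 27^{2} + 336 \cdot 27\right)} = \frac{31486}{-24838 - \left(-3 + 2 \cdot 729 + 9072\right)} = \frac{31486}{-24838 - \left(-3 + 1458 + 9072\right)} = \frac{31486}{-24838 - 10527} = \frac{31486}{-35365} = 31486 \left(- \frac{1}{35365}\right) = - \frac{31486}{35365}$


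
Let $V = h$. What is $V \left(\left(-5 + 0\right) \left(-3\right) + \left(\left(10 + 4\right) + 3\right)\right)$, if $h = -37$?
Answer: $-1184$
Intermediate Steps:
$V = -37$
$V \left(\left(-5 + 0\right) \left(-3\right) + \left(\left(10 + 4\right) + 3\right)\right) = - 37 \left(\left(-5 + 0\right) \left(-3\right) + \left(\left(10 + 4\right) + 3\right)\right) = - 37 \left(\left(-5\right) \left(-3\right) + \left(14 + 3\right)\right) = - 37 \left(15 + 17\right) = \left(-37\right) 32 = -1184$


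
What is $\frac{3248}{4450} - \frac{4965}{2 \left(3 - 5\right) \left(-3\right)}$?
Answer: $- \frac{3675879}{8900} \approx -413.02$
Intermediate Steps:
$\frac{3248}{4450} - \frac{4965}{2 \left(3 - 5\right) \left(-3\right)} = 3248 \cdot \frac{1}{4450} - \frac{4965}{2 \left(-2\right) \left(-3\right)} = \frac{1624}{2225} - \frac{4965}{\left(-4\right) \left(-3\right)} = \frac{1624}{2225} - \frac{4965}{12} = \frac{1624}{2225} - \frac{1655}{4} = - \frac{3675879}{8900}$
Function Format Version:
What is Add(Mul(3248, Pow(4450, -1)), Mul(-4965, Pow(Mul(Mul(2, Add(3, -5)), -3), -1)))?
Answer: Rational(-3675879, 8900) ≈ -413.02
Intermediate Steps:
Add(Mul(3248, Pow(4450, -1)), Mul(-4965, Pow(Mul(Mul(2, Add(3, -5)), -3), -1))) = Add(Mul(3248, Rational(1, 4450)), Mul(-4965, Pow(Mul(Mul(2, -2), -3), -1))) = Add(Rational(1624, 2225), Mul(-4965, Pow(Mul(-4, -3), -1))) = Add(Rational(1624, 2225), Mul(-4965, Pow(12, -1))) = Add(Rational(1624, 2225), Mul(-4965, Rational(1, 12))) = Add(Rational(1624, 2225), Rational(-1655, 4)) = Rational(-3675879, 8900)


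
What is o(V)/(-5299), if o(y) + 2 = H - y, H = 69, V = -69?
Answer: -136/5299 ≈ -0.025665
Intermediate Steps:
o(y) = 67 - y (o(y) = -2 + (69 - y) = 67 - y)
o(V)/(-5299) = (67 - 1*(-69))/(-5299) = (67 + 69)*(-1/5299) = 136*(-1/5299) = -136/5299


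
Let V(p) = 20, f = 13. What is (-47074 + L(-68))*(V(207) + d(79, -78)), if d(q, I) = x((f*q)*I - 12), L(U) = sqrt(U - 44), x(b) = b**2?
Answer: -302163013519856 + 25675575776*I*sqrt(7) ≈ -3.0216e+14 + 6.7931e+10*I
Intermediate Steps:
L(U) = sqrt(-44 + U)
d(q, I) = (-12 + 13*I*q)**2 (d(q, I) = ((13*q)*I - 12)**2 = (13*I*q - 12)**2 = (-12 + 13*I*q)**2)
(-47074 + L(-68))*(V(207) + d(79, -78)) = (-47074 + sqrt(-44 - 68))*(20 + (-12 + 13*(-78)*79)**2) = (-47074 + sqrt(-112))*(20 + (-12 - 80106)**2) = (-47074 + 4*I*sqrt(7))*(20 + (-80118)**2) = (-47074 + 4*I*sqrt(7))*(20 + 6418893924) = (-47074 + 4*I*sqrt(7))*6418893944 = -302163013519856 + 25675575776*I*sqrt(7)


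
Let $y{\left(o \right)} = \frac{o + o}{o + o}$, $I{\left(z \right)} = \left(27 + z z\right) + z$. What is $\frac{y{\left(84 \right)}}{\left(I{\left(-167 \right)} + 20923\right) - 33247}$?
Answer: $\frac{1}{15425} \approx 6.483 \cdot 10^{-5}$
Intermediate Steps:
$I{\left(z \right)} = 27 + z + z^{2}$ ($I{\left(z \right)} = \left(27 + z^{2}\right) + z = 27 + z + z^{2}$)
$y{\left(o \right)} = 1$ ($y{\left(o \right)} = \frac{2 o}{2 o} = 2 o \frac{1}{2 o} = 1$)
$\frac{y{\left(84 \right)}}{\left(I{\left(-167 \right)} + 20923\right) - 33247} = 1 \frac{1}{\left(\left(27 - 167 + \left(-167\right)^{2}\right) + 20923\right) - 33247} = 1 \frac{1}{\left(\left(27 - 167 + 27889\right) + 20923\right) - 33247} = 1 \frac{1}{\left(27749 + 20923\right) - 33247} = 1 \frac{1}{48672 - 33247} = 1 \cdot \frac{1}{15425} = \frac{1}{15425}$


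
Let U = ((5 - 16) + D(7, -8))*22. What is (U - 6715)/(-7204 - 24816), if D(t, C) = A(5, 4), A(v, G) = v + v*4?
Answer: 6407/32020 ≈ 0.20009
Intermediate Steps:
A(v, G) = 5*v (A(v, G) = v + 4*v = 5*v)
D(t, C) = 25 (D(t, C) = 5*5 = 25)
U = 308 (U = ((5 - 16) + 25)*22 = (-11 + 25)*22 = 14*22 = 308)
(U - 6715)/(-7204 - 24816) = (308 - 6715)/(-7204 - 24816) = -6407/(-32020) = -6407*(-1/32020) = 6407/32020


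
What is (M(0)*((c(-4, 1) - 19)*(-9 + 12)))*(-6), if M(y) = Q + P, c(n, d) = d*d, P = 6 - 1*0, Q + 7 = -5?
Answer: -1944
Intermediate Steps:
Q = -12 (Q = -7 - 5 = -12)
P = 6 (P = 6 + 0 = 6)
c(n, d) = d²
M(y) = -6 (M(y) = -12 + 6 = -6)
(M(0)*((c(-4, 1) - 19)*(-9 + 12)))*(-6) = -6*(1² - 19)*(-9 + 12)*(-6) = -6*(1 - 19)*3*(-6) = -(-108)*3*(-6) = -6*(-54)*(-6) = 324*(-6) = -1944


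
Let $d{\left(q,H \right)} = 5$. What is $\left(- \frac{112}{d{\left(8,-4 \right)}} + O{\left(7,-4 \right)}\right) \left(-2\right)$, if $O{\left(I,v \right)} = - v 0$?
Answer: $\frac{224}{5} \approx 44.8$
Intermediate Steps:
$O{\left(I,v \right)} = 0$
$\left(- \frac{112}{d{\left(8,-4 \right)}} + O{\left(7,-4 \right)}\right) \left(-2\right) = \left(- \frac{112}{5} + 0\right) \left(-2\right) = \left(- \frac{112}{5}\right) \left(-2\right) = \frac{224}{5}$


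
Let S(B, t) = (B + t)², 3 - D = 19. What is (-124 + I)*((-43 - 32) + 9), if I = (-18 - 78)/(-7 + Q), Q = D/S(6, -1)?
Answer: 1404744/191 ≈ 7354.7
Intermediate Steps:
D = -16 (D = 3 - 1*19 = 3 - 19 = -16)
Q = -16/25 (Q = -16/(6 - 1)² = -16/(5²) = -16/25 ≈ -0.64000)
I = 2400/191 (I = (-18 - 78)/(-7 - 16/25) = -96/(-191/25) = -96*(-25/191) = 2400/191 ≈ 12.565)
(-124 + I)*((-43 - 32) + 9) = (-124 + 2400/191)*((-43 - 32) + 9) = -21284*(-75 + 9)/191 = -21284/191*(-66) = 1404744/191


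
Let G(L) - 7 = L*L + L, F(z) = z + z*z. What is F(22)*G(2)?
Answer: 6578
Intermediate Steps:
F(z) = z + z**2
G(L) = 7 + L + L**2 (G(L) = 7 + (L*L + L) = 7 + (L**2 + L) = 7 + (L + L**2) = 7 + L + L**2)
F(22)*G(2) = (22*(1 + 22))*(7 + 2 + 2**2) = (22*23)*(7 + 2 + 4) = 506*13 = 6578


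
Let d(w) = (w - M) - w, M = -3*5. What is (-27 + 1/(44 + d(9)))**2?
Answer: 2534464/3481 ≈ 728.08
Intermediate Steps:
M = -15
d(w) = 15 (d(w) = (w - 1*(-15)) - w = (w + 15) - w = (15 + w) - w = 15)
(-27 + 1/(44 + d(9)))**2 = (-27 + 1/(44 + 15))**2 = (-27 + 1/59)**2 = (-1592/59)**2 = 2534464/3481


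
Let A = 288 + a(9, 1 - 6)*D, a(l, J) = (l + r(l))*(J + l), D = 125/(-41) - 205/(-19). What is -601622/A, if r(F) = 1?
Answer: -234331769/232776 ≈ -1006.7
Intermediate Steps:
D = 6030/779 (D = 125*(-1/41) - 205*(-1/19) = -125/41 + 205/19 = 6030/779 ≈ 7.7407)
a(l, J) = (1 + l)*(J + l) (a(l, J) = (l + 1)*(J + l) = (1 + l)*(J + l))
A = 465552/779 (A = 288 + ((1 - 6) + 9 + 9² + (1 - 6)*9)*(6030/779) = 288 + (-5 + 9 + 81 - 5*9)*(6030/779) = 288 + (-5 + 9 + 81 - 45)*(6030/779) = 288 + 40*(6030/779) = 288 + 241200/779 = 465552/779 ≈ 597.63)
-601622/A = -601622/465552/779 = -601622*779/465552 = -234331769/232776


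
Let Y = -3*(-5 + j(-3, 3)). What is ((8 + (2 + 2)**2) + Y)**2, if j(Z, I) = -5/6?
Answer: 6889/4 ≈ 1722.3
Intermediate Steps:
j(Z, I) = -5/6 (j(Z, I) = -5*1/6 = -5/6)
Y = 35/2 (Y = -3*(-5 - 5/6) = -3*(-35/6) = 35/2 ≈ 17.500)
((8 + (2 + 2)**2) + Y)**2 = ((8 + (2 + 2)**2) + 35/2)**2 = ((8 + 4**2) + 35/2)**2 = ((8 + 16) + 35/2)**2 = (24 + 35/2)**2 = (83/2)**2 = 6889/4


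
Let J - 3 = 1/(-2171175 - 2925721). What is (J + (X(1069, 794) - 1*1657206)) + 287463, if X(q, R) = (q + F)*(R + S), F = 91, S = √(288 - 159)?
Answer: -2286977235201/5096896 + 1160*√129 ≈ -4.3553e+5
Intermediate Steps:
S = √129 ≈ 11.358
X(q, R) = (91 + q)*(R + √129) (X(q, R) = (q + 91)*(R + √129) = (91 + q)*(R + √129))
J = 15290687/5096896 (J = 3 + 1/(-2171175 - 2925721) = 3 + 1/(-5096896) = 3 - 1/5096896 = 15290687/5096896 ≈ 3.0000)
(J + (X(1069, 794) - 1*1657206)) + 287463 = (15290687/5096896 + ((91*794 + 91*√129 + 794*1069 + 1069*√129) - 1*1657206)) + 287463 = (15290687/5096896 + ((72254 + 91*√129 + 848786 + 1069*√129) - 1657206)) + 287463 = (15290687/5096896 + ((921040 + 1160*√129) - 1657206)) + 287463 = (15290687/5096896 + (-736166 + 1160*√129)) + 287463 = (-3752146250049/5096896 + 1160*√129) + 287463 = -2286977235201/5096896 + 1160*√129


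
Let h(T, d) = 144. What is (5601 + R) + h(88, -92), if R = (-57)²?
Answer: 8994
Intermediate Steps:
R = 3249
(5601 + R) + h(88, -92) = (5601 + 3249) + 144 = 8850 + 144 = 8994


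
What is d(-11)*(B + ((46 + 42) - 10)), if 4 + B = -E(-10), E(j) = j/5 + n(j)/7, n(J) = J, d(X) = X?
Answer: -5962/7 ≈ -851.71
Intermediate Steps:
E(j) = 12*j/35 (E(j) = j/5 + j/7 = 12*j/35)
B = -4/7 (B = -4 - 12*(-10)/35 = -4 - 1*(-24/7) = -4 + 24/7 = -4/7 ≈ -0.57143)
d(-11)*(B + ((46 + 42) - 10)) = -11*(-4/7 + ((46 + 42) - 10)) = -11*(-4/7 + (88 - 10)) = -11*(-4/7 + 78) = -11*542/7 = -5962/7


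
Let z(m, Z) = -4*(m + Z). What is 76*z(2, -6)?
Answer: 1216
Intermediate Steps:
z(m, Z) = -4*Z - 4*m (z(m, Z) = -4*(Z + m) = -4*Z - 4*m)
76*z(2, -6) = 76*(-4*(-6) - 4*2) = 76*(24 - 8) = 76*16 = 1216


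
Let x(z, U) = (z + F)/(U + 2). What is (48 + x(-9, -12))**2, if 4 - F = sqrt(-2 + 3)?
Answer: 59049/25 ≈ 2362.0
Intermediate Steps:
F = 3 (F = 4 - sqrt(-2 + 3) = 4 - sqrt(1) = 4 - 1*1 = 4 - 1 = 3)
x(z, U) = (3 + z)/(2 + U) (x(z, U) = (z + 3)/(U + 2) = (3 + z)/(2 + U))
(48 + x(-9, -12))**2 = (48 + (3 - 9)/(2 - 12))**2 = (48 - 6/(-10))**2 = (48 - 1/10*(-6))**2 = (48 + 3/5)**2 = (243/5)**2 = 59049/25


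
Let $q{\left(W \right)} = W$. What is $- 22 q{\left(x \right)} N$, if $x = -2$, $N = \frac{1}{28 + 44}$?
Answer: $\frac{11}{18} \approx 0.61111$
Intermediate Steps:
$N = \frac{1}{72} \approx 0.013889$
$- 22 q{\left(x \right)} N = \left(-22\right) \left(-2\right) \frac{1}{72} = 44 \cdot \frac{1}{72} = \frac{11}{18}$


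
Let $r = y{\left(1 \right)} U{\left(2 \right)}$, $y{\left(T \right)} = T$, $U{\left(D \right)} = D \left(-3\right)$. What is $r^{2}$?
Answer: $36$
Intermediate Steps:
$U{\left(D \right)} = - 3 D$
$r = -6$ ($r = 1 \left(\left(-3\right) 2\right) = 1 \left(-6\right) = -6$)
$r^{2} = \left(-6\right)^{2} = 36$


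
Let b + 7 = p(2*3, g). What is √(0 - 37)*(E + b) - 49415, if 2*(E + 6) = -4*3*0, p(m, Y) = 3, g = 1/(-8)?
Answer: -49415 - 10*I*√37 ≈ -49415.0 - 60.828*I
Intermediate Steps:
g = -⅛ ≈ -0.12500
b = -4 (b = -7 + 3 = -4)
E = -6 (E = -6 + (-4*3*0)/2 = -6 + (-12*0)/2 = -6 + (½)*0 = -6 + 0 = -6)
√(0 - 37)*(E + b) - 49415 = √(0 - 37)*(-6 - 4) - 49415 = √(-37)*(-10) - 49415 = (I*√37)*(-10) - 49415 = -10*I*√37 - 49415 = -49415 - 10*I*√37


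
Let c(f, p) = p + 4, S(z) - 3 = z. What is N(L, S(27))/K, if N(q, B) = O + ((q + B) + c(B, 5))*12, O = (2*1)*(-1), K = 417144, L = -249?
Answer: -97/16044 ≈ -0.0060459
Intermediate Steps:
S(z) = 3 + z
O = -2 (O = 2*(-1) = -2)
c(f, p) = 4 + p
N(q, B) = 106 + 12*B + 12*q (N(q, B) = -2 + ((q + B) + (4 + 5))*12 = -2 + ((B + q) + 9)*12 = -2 + (9 + B + q)*12 = -2 + (108 + 12*B + 12*q) = 106 + 12*B + 12*q)
N(L, S(27))/K = (106 + 12*(3 + 27) + 12*(-249))/417144 = (106 + 12*30 - 2988)*(1/417144) = (106 + 360 - 2988)*(1/417144) = -2522*1/417144 = -97/16044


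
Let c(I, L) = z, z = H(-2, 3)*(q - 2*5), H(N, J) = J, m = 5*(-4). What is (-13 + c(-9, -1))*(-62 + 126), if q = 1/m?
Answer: -13808/5 ≈ -2761.6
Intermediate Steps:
m = -20
q = -1/20 (q = 1/(-20) = -1/20 ≈ -0.050000)
z = -603/20 (z = 3*(-1/20 - 2*5) = 3*(-1/20 - 10) = 3*(-201/20) = -603/20 ≈ -30.150)
c(I, L) = -603/20
(-13 + c(-9, -1))*(-62 + 126) = (-13 - 603/20)*(-62 + 126) = -863/20*64 = -13808/5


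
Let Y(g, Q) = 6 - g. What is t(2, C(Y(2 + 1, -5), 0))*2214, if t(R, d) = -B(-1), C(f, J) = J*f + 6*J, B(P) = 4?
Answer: -8856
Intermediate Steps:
C(f, J) = 6*J + J*f
t(R, d) = -4 (t(R, d) = -1*4 = -4)
t(2, C(Y(2 + 1, -5), 0))*2214 = -4*2214 = -8856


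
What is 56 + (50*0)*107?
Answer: 56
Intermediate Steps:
56 + (50*0)*107 = 56 + 0*107 = 56 + 0 = 56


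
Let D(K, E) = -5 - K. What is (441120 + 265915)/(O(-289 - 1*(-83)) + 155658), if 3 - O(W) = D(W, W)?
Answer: 141407/31092 ≈ 4.5480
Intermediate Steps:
O(W) = 8 + W (O(W) = 3 - (-5 - W) = 3 + (5 + W) = 8 + W)
(441120 + 265915)/(O(-289 - 1*(-83)) + 155658) = (441120 + 265915)/((8 + (-289 - 1*(-83))) + 155658) = 707035/((8 + (-289 + 83)) + 155658) = 707035/((8 - 206) + 155658) = 707035/(-198 + 155658) = 707035/155460 = 707035*(1/155460) = 141407/31092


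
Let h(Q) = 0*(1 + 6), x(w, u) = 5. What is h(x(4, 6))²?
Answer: 0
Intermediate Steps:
h(Q) = 0 (h(Q) = 0*7 = 0)
h(x(4, 6))² = 0² = 0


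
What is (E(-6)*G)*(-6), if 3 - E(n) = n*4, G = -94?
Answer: 15228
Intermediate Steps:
E(n) = 3 - 4*n (E(n) = 3 - n*4 = 3 - 4*n)
(E(-6)*G)*(-6) = ((3 - 4*(-6))*(-94))*(-6) = ((3 + 24)*(-94))*(-6) = (27*(-94))*(-6) = -2538*(-6) = 15228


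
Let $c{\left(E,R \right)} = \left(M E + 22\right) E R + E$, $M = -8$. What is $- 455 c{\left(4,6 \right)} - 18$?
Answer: $107362$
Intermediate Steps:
$c{\left(E,R \right)} = E + E R \left(22 - 8 E\right)$ ($c{\left(E,R \right)} = \left(- 8 E + 22\right) E R + E = \left(22 - 8 E\right) E R + E = E \left(22 - 8 E\right) R + E = E R \left(22 - 8 E\right) + E = E + E R \left(22 - 8 E\right)$)
$- 455 c{\left(4,6 \right)} - 18 = - 455 \cdot 4 \left(1 + 22 \cdot 6 - 32 \cdot 6\right) - 18 = - 455 \cdot 4 \left(1 + 132 - 192\right) - 18 = - 455 \cdot 4 \left(-59\right) - 18 = \left(-455\right) \left(-236\right) - 18 = 107380 - 18 = 107362$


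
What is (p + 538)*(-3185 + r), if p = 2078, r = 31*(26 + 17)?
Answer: -4844832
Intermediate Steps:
r = 1333 (r = 31*43 = 1333)
(p + 538)*(-3185 + r) = (2078 + 538)*(-3185 + 1333) = 2616*(-1852) = -4844832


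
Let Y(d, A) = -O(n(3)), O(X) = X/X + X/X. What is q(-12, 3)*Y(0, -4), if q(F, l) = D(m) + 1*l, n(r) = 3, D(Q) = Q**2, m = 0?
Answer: -6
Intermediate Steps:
q(F, l) = l (q(F, l) = 0**2 + 1*l = 0 + l = l)
O(X) = 2 (O(X) = 1 + 1 = 2)
Y(d, A) = -2 (Y(d, A) = -1*2 = -2)
q(-12, 3)*Y(0, -4) = 3*(-2) = -6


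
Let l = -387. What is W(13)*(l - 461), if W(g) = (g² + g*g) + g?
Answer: -297648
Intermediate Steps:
W(g) = g + 2*g² (W(g) = (g² + g²) + g = 2*g² + g = g + 2*g²)
W(13)*(l - 461) = (13*(1 + 2*13))*(-387 - 461) = (13*(1 + 26))*(-848) = (13*27)*(-848) = 351*(-848) = -297648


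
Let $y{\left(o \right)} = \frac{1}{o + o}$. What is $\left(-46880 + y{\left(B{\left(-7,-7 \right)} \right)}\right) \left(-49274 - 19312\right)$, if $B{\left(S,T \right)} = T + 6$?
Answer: $3215345973$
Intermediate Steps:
$B{\left(S,T \right)} = 6 + T$
$y{\left(o \right)} = \frac{1}{2 o}$
$\left(-46880 + y{\left(B{\left(-7,-7 \right)} \right)}\right) \left(-49274 - 19312\right) = \left(-46880 + \frac{1}{2 \left(6 - 7\right)}\right) \left(-49274 - 19312\right) = \left(-46880 + \frac{1}{2 \left(-1\right)}\right) \left(-68586\right) = \left(-46880 + \frac{1}{2} \left(-1\right)\right) \left(-68586\right) = \left(-46880 - \frac{1}{2}\right) \left(-68586\right) = \left(- \frac{93761}{2}\right) \left(-68586\right) = 3215345973$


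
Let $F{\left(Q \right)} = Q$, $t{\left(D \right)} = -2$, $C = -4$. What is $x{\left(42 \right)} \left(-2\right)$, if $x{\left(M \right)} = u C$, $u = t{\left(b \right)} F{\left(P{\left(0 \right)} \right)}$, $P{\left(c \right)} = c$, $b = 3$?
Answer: $0$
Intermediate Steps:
$u = 0$ ($u = \left(-2\right) 0 = 0$)
$x{\left(M \right)} = 0$ ($x{\left(M \right)} = 0 \left(-4\right) = 0$)
$x{\left(42 \right)} \left(-2\right) = 0 \left(-2\right) = 0$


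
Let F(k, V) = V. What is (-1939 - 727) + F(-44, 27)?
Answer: -2639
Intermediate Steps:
(-1939 - 727) + F(-44, 27) = (-1939 - 727) + 27 = -2666 + 27 = -2639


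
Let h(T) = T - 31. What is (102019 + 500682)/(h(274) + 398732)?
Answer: 602701/398975 ≈ 1.5106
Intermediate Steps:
h(T) = -31 + T
(102019 + 500682)/(h(274) + 398732) = (102019 + 500682)/((-31 + 274) + 398732) = 602701/(243 + 398732) = 602701/398975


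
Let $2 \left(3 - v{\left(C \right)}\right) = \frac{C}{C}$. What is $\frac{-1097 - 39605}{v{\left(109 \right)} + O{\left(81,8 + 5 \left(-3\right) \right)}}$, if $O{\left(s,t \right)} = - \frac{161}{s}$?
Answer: $- \frac{6593724}{83} \approx -79443.0$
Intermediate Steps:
$v{\left(C \right)} = \frac{5}{2}$ ($v{\left(C \right)} = 3 - \frac{C \frac{1}{C}}{2} = 3 - \frac{1}{2} = \frac{5}{2}$)
$\frac{-1097 - 39605}{v{\left(109 \right)} + O{\left(81,8 + 5 \left(-3\right) \right)}} = \frac{-1097 - 39605}{\frac{5}{2} - \frac{161}{81}} = - \frac{40702}{\frac{5}{2} - \frac{161}{81}} = - \frac{40702}{\frac{83}{162}} = \left(-40702\right) \frac{162}{83} = - \frac{6593724}{83}$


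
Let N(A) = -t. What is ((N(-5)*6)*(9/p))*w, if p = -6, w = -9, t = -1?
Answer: 81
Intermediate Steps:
N(A) = 1 (N(A) = -1*(-1) = 1)
((N(-5)*6)*(9/p))*w = ((1*6)*(9/(-6)))*(-9) = (6*(9*(-⅙)))*(-9) = (6*(-3/2))*(-9) = -9*(-9) = 81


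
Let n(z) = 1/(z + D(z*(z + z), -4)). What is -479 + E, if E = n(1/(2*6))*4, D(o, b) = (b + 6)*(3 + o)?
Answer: -26309/55 ≈ -478.35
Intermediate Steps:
D(o, b) = (3 + o)*(6 + b) (D(o, b) = (6 + b)*(3 + o) = (3 + o)*(6 + b))
n(z) = 1/(6 + z + 4*z²) (n(z) = 1/(z + (18 + 3*(-4) + 6*(z*(z + z)) - 4*z*(z + z))) = 1/(z + (18 - 12 + 6*(z*(2*z)) - 4*z*2*z)) = 1/(z + (18 - 12 + 6*(2*z²) - 8*z²)) = 1/(z + (18 - 12 + 12*z² - 8*z²)) = 1/(z + (6 + 4*z²)) = 1/(6 + z + 4*z²))
E = 36/55 (E = 4/(6 + 1/(2*6) + 4*(1/(2*6))²) = 4/(6 + 1/12 + 4*(1/12)²) = 4/(6 + 1/12 + 4*(1/144)) = 4/(6 + 1/12 + 1/36) = 4/(55/9) = (9/55)*4 = 36/55 ≈ 0.65455)
-479 + E = -479 + 36/55 = -26309/55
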